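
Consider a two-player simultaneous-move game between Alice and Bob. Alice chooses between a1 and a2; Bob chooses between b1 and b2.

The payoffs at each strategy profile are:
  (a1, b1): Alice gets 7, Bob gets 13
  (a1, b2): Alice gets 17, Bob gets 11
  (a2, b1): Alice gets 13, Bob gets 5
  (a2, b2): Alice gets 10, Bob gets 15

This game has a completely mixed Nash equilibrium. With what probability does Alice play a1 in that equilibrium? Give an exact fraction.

Let r be the probability that Alice plays a1. In a completely mixed equilibrium, Bob must be indifferent between b1 and b2.
Bob's expected payoff from b1 is 13r + 5(1−r); from b2 it is 11r + 15(1−r).
Setting these equal: 8r + 5 = −4r + 15, so r = 5/6.

5/6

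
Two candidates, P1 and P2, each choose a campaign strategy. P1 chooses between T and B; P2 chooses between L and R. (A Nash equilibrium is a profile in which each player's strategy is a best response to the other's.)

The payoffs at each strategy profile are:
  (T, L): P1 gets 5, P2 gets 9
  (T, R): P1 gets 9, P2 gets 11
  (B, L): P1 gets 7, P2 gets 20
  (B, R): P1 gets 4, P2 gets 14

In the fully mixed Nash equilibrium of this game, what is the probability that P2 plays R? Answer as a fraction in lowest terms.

Let y be the probability that P2 plays L. In a completely mixed equilibrium, P1 must be indifferent between T and B.
P1's expected payoff from T is 5y + 9(1−y); from B it is 7y + 4(1−y).
Setting these equal: −4y + 9 = 3y + 4, so y = 5/7.
Therefore P2 plays R with probability 1 − 5/7 = 2/7.

2/7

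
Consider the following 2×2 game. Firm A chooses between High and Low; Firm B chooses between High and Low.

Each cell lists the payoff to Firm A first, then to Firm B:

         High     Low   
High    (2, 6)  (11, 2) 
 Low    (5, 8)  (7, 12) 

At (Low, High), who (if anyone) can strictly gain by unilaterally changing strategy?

Firm A at (Low, High) earns 5; deviating to High yields 2 — not better.
Firm B earns 8; deviating to Low yields 12 — a strict improvement.
Only Firm B has a strictly profitable deviation.

Firm B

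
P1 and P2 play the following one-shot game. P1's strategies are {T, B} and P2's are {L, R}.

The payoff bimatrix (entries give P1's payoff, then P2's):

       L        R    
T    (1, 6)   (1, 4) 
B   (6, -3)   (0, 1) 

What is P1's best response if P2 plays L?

Against L, P1 earns 1 from T and 6 from B.
So B is the best response.

B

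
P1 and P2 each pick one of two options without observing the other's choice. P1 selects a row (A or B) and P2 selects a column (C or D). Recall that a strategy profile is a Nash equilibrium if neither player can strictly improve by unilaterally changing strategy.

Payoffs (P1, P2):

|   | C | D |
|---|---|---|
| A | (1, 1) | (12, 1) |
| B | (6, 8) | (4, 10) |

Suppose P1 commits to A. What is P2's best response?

either — both C and D are best responses

Against A, P2 earns 1 from C and 1 from D.
So either strategy is a best response.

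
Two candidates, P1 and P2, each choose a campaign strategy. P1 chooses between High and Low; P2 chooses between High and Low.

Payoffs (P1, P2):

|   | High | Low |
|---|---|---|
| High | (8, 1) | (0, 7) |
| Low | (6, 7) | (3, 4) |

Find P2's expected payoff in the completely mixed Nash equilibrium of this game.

5

First find x, the probability P1 plays High, from P2's indifference between High and Low: x + 7(1−x) = 7x + 4(1−x), giving x = 1/3.
Since P2 is indifferent in equilibrium, P2's expected payoff equals the payoff from either column against (1/3, 2/3). Using High: (1/3) + 7(2/3) = 5.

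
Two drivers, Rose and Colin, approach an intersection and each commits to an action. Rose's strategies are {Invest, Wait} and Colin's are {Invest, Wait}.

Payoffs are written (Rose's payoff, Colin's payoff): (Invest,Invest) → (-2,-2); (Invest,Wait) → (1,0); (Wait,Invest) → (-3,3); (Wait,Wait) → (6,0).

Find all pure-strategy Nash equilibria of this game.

none

(Invest, Invest): Colin prefers Wait (0 > -2) — not an equilibrium.
(Invest, Wait): Rose prefers Wait (6 > 1) — not an equilibrium.
(Wait, Invest): Rose prefers Invest (-2 > -3) — not an equilibrium.
(Wait, Wait): Colin prefers Invest (3 > 0) — not an equilibrium.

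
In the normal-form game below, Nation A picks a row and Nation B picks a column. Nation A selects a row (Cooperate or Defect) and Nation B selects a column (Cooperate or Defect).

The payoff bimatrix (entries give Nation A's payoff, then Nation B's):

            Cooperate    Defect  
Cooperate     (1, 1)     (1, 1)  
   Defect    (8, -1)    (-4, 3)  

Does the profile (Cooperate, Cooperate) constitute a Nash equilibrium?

At (Cooperate, Cooperate), Nation A earns 1; switching to Defect would give 8, so Nation A would deviate.
Nation B earns 1; switching to Defect would give 1, so Nation B has no profitable deviation.
Since at least one player can profitably deviate, this is not a Nash equilibrium.

No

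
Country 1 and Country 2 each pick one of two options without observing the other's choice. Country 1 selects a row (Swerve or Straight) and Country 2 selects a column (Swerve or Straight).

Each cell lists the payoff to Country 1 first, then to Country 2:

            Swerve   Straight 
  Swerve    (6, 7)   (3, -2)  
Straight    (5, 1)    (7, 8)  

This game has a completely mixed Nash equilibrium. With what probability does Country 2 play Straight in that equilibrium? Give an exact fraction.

Let y be the probability that Country 2 plays Swerve. In a completely mixed equilibrium, Country 1 must be indifferent between Swerve and Straight.
Country 1's expected payoff from Swerve is 6y + 3(1−y); from Straight it is 5y + 7(1−y).
Setting these equal: 3y + 3 = −2y + 7, so y = 4/5.
Therefore Country 2 plays Straight with probability 1 − 4/5 = 1/5.

1/5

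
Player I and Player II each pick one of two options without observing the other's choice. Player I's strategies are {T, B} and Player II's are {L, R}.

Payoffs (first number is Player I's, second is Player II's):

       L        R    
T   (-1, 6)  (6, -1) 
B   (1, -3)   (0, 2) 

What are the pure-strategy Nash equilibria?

(T, L): Player I prefers B (1 > -1) — not an equilibrium.
(T, R): Player II prefers L (6 > -1) — not an equilibrium.
(B, L): Player II prefers R (2 > -3) — not an equilibrium.
(B, R): Player I prefers T (6 > 0) — not an equilibrium.

none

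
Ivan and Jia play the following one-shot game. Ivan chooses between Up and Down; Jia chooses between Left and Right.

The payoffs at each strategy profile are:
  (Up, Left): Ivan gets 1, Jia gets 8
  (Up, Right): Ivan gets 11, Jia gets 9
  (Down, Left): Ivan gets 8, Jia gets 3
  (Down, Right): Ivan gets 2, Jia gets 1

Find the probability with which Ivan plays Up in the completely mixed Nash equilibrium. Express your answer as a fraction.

Let r be the probability that Ivan plays Up. In a completely mixed equilibrium, Jia must be indifferent between Left and Right.
Jia's expected payoff from Left is 8r + 3(1−r); from Right it is 9r + (1−r).
Setting these equal: 5r + 3 = 8r + 1, so r = 2/3.

2/3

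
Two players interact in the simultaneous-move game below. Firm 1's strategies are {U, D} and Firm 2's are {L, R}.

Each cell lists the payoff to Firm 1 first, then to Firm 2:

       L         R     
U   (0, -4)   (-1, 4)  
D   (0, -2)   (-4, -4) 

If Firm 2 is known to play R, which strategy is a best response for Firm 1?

Against R, Firm 1 earns -1 from U and -4 from D.
So U is the best response.

U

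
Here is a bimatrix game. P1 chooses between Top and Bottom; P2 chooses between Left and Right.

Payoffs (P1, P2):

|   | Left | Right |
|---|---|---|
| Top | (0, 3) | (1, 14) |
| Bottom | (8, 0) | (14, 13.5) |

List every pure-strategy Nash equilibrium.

(Top, Left): P1 prefers Bottom (8 > 0); P2 prefers Right (14 > 3) — not an equilibrium.
(Top, Right): P1 prefers Bottom (14 > 1) — not an equilibrium.
(Bottom, Left): P2 prefers Right (13.5 > 0) — not an equilibrium.
(Bottom, Right): P1 gets 14 ≥ 1 from Top, and P2 gets 13.5 ≥ 0 from Left — Nash equilibrium.

(Bottom, Right)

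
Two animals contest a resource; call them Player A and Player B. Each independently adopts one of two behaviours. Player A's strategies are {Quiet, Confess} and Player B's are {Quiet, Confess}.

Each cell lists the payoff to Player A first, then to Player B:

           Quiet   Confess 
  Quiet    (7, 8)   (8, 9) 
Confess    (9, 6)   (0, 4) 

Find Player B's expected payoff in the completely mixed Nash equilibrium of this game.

22/3

First find p, the probability Player A plays Quiet, from Player B's indifference between Quiet and Confess: 8p + 6(1−p) = 9p + 4(1−p), giving p = 2/3.
Since Player B is indifferent in equilibrium, Player B's expected payoff equals the payoff from either column against (2/3, 1/3). Using Quiet: 8(2/3) + 6(1/3) = 22/3.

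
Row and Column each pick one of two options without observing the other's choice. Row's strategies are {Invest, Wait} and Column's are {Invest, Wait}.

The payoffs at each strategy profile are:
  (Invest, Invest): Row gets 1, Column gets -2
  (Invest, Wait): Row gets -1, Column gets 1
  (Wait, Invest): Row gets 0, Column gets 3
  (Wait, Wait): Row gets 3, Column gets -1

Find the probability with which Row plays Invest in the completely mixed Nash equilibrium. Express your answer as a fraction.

Let r be the probability that Row plays Invest. In a completely mixed equilibrium, Column must be indifferent between Invest and Wait.
Column's expected payoff from Invest is −2r + 3(1−r); from Wait it is r − (1−r).
Setting these equal: −5r + 3 = 2r − 1, so r = 4/7.

4/7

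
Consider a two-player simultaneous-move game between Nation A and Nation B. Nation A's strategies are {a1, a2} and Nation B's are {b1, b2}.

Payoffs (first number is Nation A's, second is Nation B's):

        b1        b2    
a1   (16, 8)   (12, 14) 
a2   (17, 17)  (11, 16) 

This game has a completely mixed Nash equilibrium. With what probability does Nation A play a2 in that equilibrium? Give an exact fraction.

6/7

Let p be the probability that Nation A plays a1. In a completely mixed equilibrium, Nation B must be indifferent between b1 and b2.
Nation B's expected payoff from b1 is 8p + 17(1−p); from b2 it is 14p + 16(1−p).
Setting these equal: −9p + 17 = −2p + 16, so p = 1/7.
Therefore Nation A plays a2 with probability 1 − 1/7 = 6/7.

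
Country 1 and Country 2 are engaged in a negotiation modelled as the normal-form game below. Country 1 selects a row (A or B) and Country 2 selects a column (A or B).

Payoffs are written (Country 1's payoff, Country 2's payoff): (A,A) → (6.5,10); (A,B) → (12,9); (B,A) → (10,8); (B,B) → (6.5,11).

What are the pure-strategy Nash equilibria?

(A, A): Country 1 prefers B (10 > 6.5) — not an equilibrium.
(A, B): Country 2 prefers A (10 > 9) — not an equilibrium.
(B, A): Country 2 prefers B (11 > 8) — not an equilibrium.
(B, B): Country 1 prefers A (12 > 6.5) — not an equilibrium.

none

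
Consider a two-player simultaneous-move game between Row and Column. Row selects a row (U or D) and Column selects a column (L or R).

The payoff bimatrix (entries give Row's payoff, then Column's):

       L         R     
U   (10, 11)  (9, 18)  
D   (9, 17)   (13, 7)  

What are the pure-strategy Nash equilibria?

(U, L): Column prefers R (18 > 11) — not an equilibrium.
(U, R): Row prefers D (13 > 9) — not an equilibrium.
(D, L): Row prefers U (10 > 9) — not an equilibrium.
(D, R): Column prefers L (17 > 7) — not an equilibrium.

none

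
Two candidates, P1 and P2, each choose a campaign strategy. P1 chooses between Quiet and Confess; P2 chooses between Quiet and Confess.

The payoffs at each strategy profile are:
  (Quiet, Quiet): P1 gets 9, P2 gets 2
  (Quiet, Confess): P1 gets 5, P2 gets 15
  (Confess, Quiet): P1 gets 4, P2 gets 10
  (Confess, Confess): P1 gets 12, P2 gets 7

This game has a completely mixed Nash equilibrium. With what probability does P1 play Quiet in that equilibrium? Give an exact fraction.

3/16

Let p be the probability that P1 plays Quiet. In a completely mixed equilibrium, P2 must be indifferent between Quiet and Confess.
P2's expected payoff from Quiet is 2p + 10(1−p); from Confess it is 15p + 7(1−p).
Setting these equal: −8p + 10 = 8p + 7, so p = 3/16.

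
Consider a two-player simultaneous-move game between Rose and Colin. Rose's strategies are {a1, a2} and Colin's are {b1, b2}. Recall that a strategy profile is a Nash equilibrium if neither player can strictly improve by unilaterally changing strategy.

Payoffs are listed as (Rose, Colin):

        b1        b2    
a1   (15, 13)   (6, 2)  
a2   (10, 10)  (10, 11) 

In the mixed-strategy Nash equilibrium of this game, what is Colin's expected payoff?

41/4

First find x, the probability Rose plays a1, from Colin's indifference between b1 and b2: 13x + 10(1−x) = 2x + 11(1−x), giving x = 1/12.
Since Colin is indifferent in equilibrium, Colin's expected payoff equals the payoff from either column against (1/12, 11/12). Using b1: 13(1/12) + 10(11/12) = 41/4.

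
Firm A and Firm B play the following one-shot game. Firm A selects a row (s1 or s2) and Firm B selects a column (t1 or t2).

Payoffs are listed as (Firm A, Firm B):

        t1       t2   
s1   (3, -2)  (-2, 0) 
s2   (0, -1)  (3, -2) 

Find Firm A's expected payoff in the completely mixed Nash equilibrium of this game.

First find y, the probability Firm B plays t1, from Firm A's indifference between s1 and s2: 3y − 2(1−y) = 3(1−y), giving y = 5/8.
Since Firm A is indifferent in equilibrium, Firm A's expected payoff equals the payoff from either row against (5/8, 3/8). Using s1: 3(5/8) − 2(3/8) = 9/8.

9/8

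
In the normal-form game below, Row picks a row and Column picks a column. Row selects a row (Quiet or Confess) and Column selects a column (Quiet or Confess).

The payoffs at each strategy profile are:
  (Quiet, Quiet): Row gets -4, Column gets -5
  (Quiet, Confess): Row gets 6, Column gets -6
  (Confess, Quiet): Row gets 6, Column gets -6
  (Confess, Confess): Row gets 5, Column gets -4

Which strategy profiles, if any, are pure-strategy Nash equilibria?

(Quiet, Quiet): Row prefers Confess (6 > -4) — not an equilibrium.
(Quiet, Confess): Column prefers Quiet (-5 > -6) — not an equilibrium.
(Confess, Quiet): Column prefers Confess (-4 > -6) — not an equilibrium.
(Confess, Confess): Row prefers Quiet (6 > 5) — not an equilibrium.

none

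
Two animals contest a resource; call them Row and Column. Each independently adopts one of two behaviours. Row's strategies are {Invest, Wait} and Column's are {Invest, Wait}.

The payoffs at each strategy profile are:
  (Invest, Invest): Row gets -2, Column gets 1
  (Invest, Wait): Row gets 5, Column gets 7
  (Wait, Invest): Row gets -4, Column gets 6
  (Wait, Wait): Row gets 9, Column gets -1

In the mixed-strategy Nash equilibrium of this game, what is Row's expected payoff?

1/3

First find y, the probability Column plays Invest, from Row's indifference between Invest and Wait: −2y + 5(1−y) = −4y + 9(1−y), giving y = 2/3.
Since Row is indifferent in equilibrium, Row's expected payoff equals the payoff from either row against (2/3, 1/3). Using Invest: −2(2/3) + 5(1/3) = 1/3.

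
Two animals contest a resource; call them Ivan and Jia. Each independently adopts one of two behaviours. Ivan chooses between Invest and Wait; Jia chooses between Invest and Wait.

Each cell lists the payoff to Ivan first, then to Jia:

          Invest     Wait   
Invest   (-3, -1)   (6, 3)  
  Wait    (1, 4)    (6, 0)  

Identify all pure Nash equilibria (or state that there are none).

(Invest, Invest): Ivan prefers Wait (1 > -3); Jia prefers Wait (3 > -1) — not an equilibrium.
(Invest, Wait): Ivan gets 6 ≥ 6 from Wait, and Jia gets 3 ≥ -1 from Invest — Nash equilibrium.
(Wait, Invest): Ivan gets 1 ≥ -3 from Invest, and Jia gets 4 ≥ 0 from Wait — Nash equilibrium.
(Wait, Wait): Jia prefers Invest (4 > 0) — not an equilibrium.

(Invest, Wait) and (Wait, Invest)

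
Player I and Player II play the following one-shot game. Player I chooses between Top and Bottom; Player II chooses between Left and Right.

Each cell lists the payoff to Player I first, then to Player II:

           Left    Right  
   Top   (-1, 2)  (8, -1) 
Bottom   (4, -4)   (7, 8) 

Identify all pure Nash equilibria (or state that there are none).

none

(Top, Left): Player I prefers Bottom (4 > -1) — not an equilibrium.
(Top, Right): Player II prefers Left (2 > -1) — not an equilibrium.
(Bottom, Left): Player II prefers Right (8 > -4) — not an equilibrium.
(Bottom, Right): Player I prefers Top (8 > 7) — not an equilibrium.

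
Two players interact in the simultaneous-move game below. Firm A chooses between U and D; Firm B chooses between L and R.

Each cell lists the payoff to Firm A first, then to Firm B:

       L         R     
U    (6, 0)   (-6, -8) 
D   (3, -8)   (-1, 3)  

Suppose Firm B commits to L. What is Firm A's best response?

U

Against L, Firm A earns 6 from U and 3 from D.
So U is the best response.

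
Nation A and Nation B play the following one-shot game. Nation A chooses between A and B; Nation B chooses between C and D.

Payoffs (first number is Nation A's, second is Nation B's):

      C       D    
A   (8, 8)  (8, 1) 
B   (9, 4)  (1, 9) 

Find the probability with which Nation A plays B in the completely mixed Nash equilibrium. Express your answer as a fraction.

7/12

Let r be the probability that Nation A plays A. In a completely mixed equilibrium, Nation B must be indifferent between C and D.
Nation B's expected payoff from C is 8r + 4(1−r); from D it is r + 9(1−r).
Setting these equal: 4r + 4 = −8r + 9, so r = 5/12.
Therefore Nation A plays B with probability 1 − 5/12 = 7/12.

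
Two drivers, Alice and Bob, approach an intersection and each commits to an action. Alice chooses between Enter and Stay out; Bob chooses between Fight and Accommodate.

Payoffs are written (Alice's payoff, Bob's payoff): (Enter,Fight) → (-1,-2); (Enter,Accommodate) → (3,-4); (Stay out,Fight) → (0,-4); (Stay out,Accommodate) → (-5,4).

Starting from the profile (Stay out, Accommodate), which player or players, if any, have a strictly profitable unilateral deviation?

Alice

Alice at (Stay out, Accommodate) earns -5; deviating to Enter yields 3 — a strict improvement.
Bob earns 4; deviating to Fight yields -4 — not better.
Only Alice has a strictly profitable deviation.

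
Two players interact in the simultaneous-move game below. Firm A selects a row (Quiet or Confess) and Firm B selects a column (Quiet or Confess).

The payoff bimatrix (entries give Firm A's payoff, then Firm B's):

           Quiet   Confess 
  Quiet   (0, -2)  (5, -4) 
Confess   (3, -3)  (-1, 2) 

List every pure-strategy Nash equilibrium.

none

(Quiet, Quiet): Firm A prefers Confess (3 > 0) — not an equilibrium.
(Quiet, Confess): Firm B prefers Quiet (-2 > -4) — not an equilibrium.
(Confess, Quiet): Firm B prefers Confess (2 > -3) — not an equilibrium.
(Confess, Confess): Firm A prefers Quiet (5 > -1) — not an equilibrium.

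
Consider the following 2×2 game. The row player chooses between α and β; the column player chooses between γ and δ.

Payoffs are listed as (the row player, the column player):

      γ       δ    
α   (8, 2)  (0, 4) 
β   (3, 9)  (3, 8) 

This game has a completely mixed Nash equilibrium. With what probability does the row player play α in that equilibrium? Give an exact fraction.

Let r be the probability that the row player plays α. In a completely mixed equilibrium, the column player must be indifferent between γ and δ.
The column player's expected payoff from γ is 2r + 9(1−r); from δ it is 4r + 8(1−r).
Setting these equal: −7r + 9 = −4r + 8, so r = 1/3.

1/3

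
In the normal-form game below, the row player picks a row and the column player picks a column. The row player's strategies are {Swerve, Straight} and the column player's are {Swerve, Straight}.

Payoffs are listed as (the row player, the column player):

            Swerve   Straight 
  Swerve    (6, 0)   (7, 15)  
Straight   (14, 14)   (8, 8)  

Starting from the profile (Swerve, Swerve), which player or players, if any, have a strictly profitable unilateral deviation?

Both

The row player at (Swerve, Swerve) earns 6; deviating to Straight yields 14 — a strict improvement.
The column player earns 0; deviating to Straight yields 15 — a strict improvement.
Both the row player and the column player have strictly profitable deviations.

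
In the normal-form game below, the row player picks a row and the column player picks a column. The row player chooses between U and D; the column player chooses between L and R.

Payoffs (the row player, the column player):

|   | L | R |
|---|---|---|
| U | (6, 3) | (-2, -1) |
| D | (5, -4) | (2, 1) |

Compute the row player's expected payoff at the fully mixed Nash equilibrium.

22/5

First find y, the probability the column player plays L, from the row player's indifference between U and D: 6y − 2(1−y) = 5y + 2(1−y), giving y = 4/5.
Since the row player is indifferent in equilibrium, the row player's expected payoff equals the payoff from either row against (4/5, 1/5). Using U: 6(4/5) − 2(1/5) = 22/5.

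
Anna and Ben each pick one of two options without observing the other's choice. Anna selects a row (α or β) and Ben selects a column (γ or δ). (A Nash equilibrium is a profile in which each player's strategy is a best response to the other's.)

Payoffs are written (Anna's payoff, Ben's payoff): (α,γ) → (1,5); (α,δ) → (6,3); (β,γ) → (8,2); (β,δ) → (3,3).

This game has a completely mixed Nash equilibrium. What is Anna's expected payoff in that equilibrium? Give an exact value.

9/2

First find q, the probability Ben plays γ, from Anna's indifference between α and β: q + 6(1−q) = 8q + 3(1−q), giving q = 3/10.
Since Anna is indifferent in equilibrium, Anna's expected payoff equals the payoff from either row against (3/10, 7/10). Using α: (3/10) + 6(7/10) = 9/2.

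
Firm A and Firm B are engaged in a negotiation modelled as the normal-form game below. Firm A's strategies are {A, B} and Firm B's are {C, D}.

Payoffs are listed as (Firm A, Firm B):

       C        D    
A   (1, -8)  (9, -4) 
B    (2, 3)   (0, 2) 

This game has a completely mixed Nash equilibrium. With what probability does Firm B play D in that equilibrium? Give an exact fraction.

1/10

Let q be the probability that Firm B plays C. In a completely mixed equilibrium, Firm A must be indifferent between A and B.
Firm A's expected payoff from A is q + 9(1−q); from B it is 2q.
Setting these equal: −8q + 9 = 2q, so q = 9/10.
Therefore Firm B plays D with probability 1 − 9/10 = 1/10.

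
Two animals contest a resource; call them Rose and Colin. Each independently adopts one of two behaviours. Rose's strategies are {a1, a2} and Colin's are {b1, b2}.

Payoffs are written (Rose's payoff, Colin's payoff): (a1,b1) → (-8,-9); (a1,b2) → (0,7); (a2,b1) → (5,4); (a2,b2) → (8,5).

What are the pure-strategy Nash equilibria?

(a2, b2)

(a1, b1): Rose prefers a2 (5 > -8); Colin prefers b2 (7 > -9) — not an equilibrium.
(a1, b2): Rose prefers a2 (8 > 0) — not an equilibrium.
(a2, b1): Colin prefers b2 (5 > 4) — not an equilibrium.
(a2, b2): Rose gets 8 ≥ 0 from a1, and Colin gets 5 ≥ 4 from b1 — Nash equilibrium.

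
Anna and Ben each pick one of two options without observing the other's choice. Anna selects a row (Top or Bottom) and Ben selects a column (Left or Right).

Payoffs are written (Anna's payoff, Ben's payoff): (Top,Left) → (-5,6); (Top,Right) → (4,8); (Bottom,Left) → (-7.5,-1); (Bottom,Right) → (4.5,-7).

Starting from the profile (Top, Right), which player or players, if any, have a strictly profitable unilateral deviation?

Anna

Anna at (Top, Right) earns 4; deviating to Bottom yields 4.5 — a strict improvement.
Ben earns 8; deviating to Left yields 6 — not better.
Only Anna has a strictly profitable deviation.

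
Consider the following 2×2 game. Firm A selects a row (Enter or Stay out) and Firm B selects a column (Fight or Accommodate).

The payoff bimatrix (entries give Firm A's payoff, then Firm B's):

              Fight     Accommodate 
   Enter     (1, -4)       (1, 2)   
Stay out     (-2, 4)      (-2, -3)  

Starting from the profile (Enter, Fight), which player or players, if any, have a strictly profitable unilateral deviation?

Firm A at (Enter, Fight) earns 1; deviating to Stay out yields -2 — not better.
Firm B earns -4; deviating to Accommodate yields 2 — a strict improvement.
Only Firm B has a strictly profitable deviation.

Firm B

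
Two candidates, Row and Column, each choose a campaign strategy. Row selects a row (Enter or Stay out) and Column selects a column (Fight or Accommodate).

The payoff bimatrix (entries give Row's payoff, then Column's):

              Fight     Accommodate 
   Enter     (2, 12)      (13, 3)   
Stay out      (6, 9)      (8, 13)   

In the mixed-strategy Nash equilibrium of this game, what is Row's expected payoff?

62/9

First find y, the probability Column plays Fight, from Row's indifference between Enter and Stay out: 2y + 13(1−y) = 6y + 8(1−y), giving y = 5/9.
Since Row is indifferent in equilibrium, Row's expected payoff equals the payoff from either row against (5/9, 4/9). Using Enter: 2(5/9) + 13(4/9) = 62/9.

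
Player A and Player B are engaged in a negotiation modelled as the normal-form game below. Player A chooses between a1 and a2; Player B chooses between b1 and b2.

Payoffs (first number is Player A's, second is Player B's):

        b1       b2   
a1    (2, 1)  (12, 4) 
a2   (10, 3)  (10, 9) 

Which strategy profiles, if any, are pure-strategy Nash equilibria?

(a1, b2)

(a1, b1): Player A prefers a2 (10 > 2); Player B prefers b2 (4 > 1) — not an equilibrium.
(a1, b2): Player A gets 12 ≥ 10 from a2, and Player B gets 4 ≥ 1 from b1 — Nash equilibrium.
(a2, b1): Player B prefers b2 (9 > 3) — not an equilibrium.
(a2, b2): Player A prefers a1 (12 > 10) — not an equilibrium.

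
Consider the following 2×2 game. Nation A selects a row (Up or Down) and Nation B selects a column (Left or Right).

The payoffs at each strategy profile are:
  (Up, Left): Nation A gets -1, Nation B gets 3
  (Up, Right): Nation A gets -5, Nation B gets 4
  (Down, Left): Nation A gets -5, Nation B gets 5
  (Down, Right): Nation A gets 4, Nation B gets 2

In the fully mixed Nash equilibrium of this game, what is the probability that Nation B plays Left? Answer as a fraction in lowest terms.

9/13

Let y be the probability that Nation B plays Left. In a completely mixed equilibrium, Nation A must be indifferent between Up and Down.
Nation A's expected payoff from Up is −y − 5(1−y); from Down it is −5y + 4(1−y).
Setting these equal: 4y − 5 = −9y + 4, so y = 9/13.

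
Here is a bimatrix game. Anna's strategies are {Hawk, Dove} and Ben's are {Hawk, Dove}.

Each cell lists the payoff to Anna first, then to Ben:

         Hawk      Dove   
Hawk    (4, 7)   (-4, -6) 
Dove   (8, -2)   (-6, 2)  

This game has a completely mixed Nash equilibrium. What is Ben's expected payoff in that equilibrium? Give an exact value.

2/17

First find x, the probability Anna plays Hawk, from Ben's indifference between Hawk and Dove: 7x − 2(1−x) = −6x + 2(1−x), giving x = 4/17.
Since Ben is indifferent in equilibrium, Ben's expected payoff equals the payoff from either column against (4/17, 13/17). Using Hawk: 7(4/17) − 2(13/17) = 2/17.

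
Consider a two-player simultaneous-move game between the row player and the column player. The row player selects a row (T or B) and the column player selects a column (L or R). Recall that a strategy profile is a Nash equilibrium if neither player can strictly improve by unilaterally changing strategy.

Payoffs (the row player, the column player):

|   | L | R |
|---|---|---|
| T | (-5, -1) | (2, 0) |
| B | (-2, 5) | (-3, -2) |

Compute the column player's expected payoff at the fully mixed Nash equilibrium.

First find p, the probability the row player plays T, from the column player's indifference between L and R: −p + 5(1−p) = −2(1−p), giving p = 7/8.
Since the column player is indifferent in equilibrium, the column player's expected payoff equals the payoff from either column against (7/8, 1/8). Using L: −(7/8) + 5(1/8) = -1/4.

-1/4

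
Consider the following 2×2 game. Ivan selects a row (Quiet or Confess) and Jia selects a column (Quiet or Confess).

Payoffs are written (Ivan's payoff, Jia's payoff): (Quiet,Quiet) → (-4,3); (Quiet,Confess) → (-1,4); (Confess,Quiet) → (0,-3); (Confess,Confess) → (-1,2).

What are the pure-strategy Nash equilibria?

(Quiet, Confess) and (Confess, Confess)

(Quiet, Quiet): Ivan prefers Confess (0 > -4); Jia prefers Confess (4 > 3) — not an equilibrium.
(Quiet, Confess): Ivan gets -1 ≥ -1 from Confess, and Jia gets 4 ≥ 3 from Quiet — Nash equilibrium.
(Confess, Quiet): Jia prefers Confess (2 > -3) — not an equilibrium.
(Confess, Confess): Ivan gets -1 ≥ -1 from Quiet, and Jia gets 2 ≥ -3 from Quiet — Nash equilibrium.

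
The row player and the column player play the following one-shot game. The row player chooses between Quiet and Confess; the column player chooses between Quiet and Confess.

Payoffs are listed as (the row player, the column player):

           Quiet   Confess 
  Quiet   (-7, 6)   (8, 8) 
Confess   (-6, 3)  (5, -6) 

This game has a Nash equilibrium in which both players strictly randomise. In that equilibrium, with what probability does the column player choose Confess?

Let c be the probability that the column player plays Quiet. In a completely mixed equilibrium, the row player must be indifferent between Quiet and Confess.
The row player's expected payoff from Quiet is −7c + 8(1−c); from Confess it is −6c + 5(1−c).
Setting these equal: −15c + 8 = −11c + 5, so c = 3/4.
Therefore the column player plays Confess with probability 1 − 3/4 = 1/4.

1/4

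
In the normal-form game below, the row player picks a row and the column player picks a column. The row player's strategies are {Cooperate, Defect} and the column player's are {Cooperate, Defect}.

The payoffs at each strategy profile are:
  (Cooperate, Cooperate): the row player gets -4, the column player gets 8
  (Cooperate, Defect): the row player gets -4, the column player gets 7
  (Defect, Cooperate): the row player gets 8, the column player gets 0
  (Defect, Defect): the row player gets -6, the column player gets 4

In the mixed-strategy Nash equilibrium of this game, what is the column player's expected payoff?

First find p, the probability the row player plays Cooperate, from the column player's indifference between Cooperate and Defect: 8p = 7p + 4(1−p), giving p = 4/5.
Since the column player is indifferent in equilibrium, the column player's expected payoff equals the payoff from either column against (4/5, 1/5). Using Cooperate: 8(4/5) = 32/5.

32/5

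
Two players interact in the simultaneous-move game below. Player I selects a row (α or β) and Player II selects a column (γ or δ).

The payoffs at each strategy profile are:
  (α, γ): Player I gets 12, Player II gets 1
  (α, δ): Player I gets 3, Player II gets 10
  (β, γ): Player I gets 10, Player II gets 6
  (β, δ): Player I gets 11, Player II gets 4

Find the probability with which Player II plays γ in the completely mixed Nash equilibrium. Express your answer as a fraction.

Let c be the probability that Player II plays γ. In a completely mixed equilibrium, Player I must be indifferent between α and β.
Player I's expected payoff from α is 12c + 3(1−c); from β it is 10c + 11(1−c).
Setting these equal: 9c + 3 = −c + 11, so c = 4/5.

4/5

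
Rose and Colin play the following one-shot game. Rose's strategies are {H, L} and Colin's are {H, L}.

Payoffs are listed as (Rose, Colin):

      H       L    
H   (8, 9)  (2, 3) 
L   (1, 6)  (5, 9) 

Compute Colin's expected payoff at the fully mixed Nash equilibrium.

7

First find p, the probability Rose plays H, from Colin's indifference between H and L: 9p + 6(1−p) = 3p + 9(1−p), giving p = 1/3.
Since Colin is indifferent in equilibrium, Colin's expected payoff equals the payoff from either column against (1/3, 2/3). Using H: 9(1/3) + 6(2/3) = 7.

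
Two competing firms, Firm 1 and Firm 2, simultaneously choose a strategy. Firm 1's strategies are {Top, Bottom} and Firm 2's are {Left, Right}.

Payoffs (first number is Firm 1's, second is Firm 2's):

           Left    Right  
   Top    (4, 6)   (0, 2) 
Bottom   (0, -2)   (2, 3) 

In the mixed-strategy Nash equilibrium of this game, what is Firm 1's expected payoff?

First find q, the probability Firm 2 plays Left, from Firm 1's indifference between Top and Bottom: 4q = 2(1−q), giving q = 1/3.
Since Firm 1 is indifferent in equilibrium, Firm 1's expected payoff equals the payoff from either row against (1/3, 2/3). Using Top: 4(1/3) = 4/3.

4/3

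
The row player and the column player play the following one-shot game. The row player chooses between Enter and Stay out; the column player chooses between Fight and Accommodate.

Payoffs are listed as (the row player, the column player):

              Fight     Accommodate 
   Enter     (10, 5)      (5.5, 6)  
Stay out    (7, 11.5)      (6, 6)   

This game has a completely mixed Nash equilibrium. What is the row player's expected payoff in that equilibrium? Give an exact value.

43/7

First find q, the probability the column player plays Fight, from the row player's indifference between Enter and Stay out: 10q + 5.5(1−q) = 7q + 6(1−q), giving q = 1/7.
Since the row player is indifferent in equilibrium, the row player's expected payoff equals the payoff from either row against (1/7, 6/7). Using Enter: 10(1/7) + 5.5(6/7) = 43/7.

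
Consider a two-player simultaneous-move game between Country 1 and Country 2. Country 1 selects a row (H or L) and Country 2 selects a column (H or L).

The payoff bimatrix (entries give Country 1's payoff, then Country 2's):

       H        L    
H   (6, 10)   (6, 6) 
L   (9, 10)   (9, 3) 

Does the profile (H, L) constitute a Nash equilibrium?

At (H, L), Country 1 earns 6; switching to L would give 9, so Country 1 would deviate.
Country 2 earns 6; switching to H would give 10, so Country 2 would deviate.
Since at least one player can profitably deviate, this is not a Nash equilibrium.

No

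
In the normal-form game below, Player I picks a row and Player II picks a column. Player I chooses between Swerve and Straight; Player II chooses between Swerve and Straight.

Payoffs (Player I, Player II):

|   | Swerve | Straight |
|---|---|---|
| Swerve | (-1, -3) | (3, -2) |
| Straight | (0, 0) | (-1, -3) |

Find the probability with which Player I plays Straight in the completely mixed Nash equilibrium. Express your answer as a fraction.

1/4

Let p be the probability that Player I plays Swerve. In a completely mixed equilibrium, Player II must be indifferent between Swerve and Straight.
Player II's expected payoff from Swerve is −3p; from Straight it is −2p − 3(1−p).
Setting these equal: −3p = p − 3, so p = 3/4.
Therefore Player I plays Straight with probability 1 − 3/4 = 1/4.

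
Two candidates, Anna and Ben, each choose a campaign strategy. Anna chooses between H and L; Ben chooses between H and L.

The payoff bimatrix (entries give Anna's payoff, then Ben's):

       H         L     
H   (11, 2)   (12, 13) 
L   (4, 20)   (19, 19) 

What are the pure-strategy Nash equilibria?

none

(H, H): Ben prefers L (13 > 2) — not an equilibrium.
(H, L): Anna prefers L (19 > 12) — not an equilibrium.
(L, H): Anna prefers H (11 > 4) — not an equilibrium.
(L, L): Ben prefers H (20 > 19) — not an equilibrium.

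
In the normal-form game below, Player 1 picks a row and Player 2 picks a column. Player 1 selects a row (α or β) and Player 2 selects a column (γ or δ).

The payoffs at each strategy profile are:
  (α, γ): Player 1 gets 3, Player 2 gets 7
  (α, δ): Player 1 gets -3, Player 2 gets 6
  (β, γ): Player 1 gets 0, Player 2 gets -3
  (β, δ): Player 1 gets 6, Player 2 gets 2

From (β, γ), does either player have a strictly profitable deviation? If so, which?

Player 1 at (β, γ) earns 0; deviating to α yields 3 — a strict improvement.
Player 2 earns -3; deviating to δ yields 2 — a strict improvement.
Both Player 1 and Player 2 have strictly profitable deviations.

Both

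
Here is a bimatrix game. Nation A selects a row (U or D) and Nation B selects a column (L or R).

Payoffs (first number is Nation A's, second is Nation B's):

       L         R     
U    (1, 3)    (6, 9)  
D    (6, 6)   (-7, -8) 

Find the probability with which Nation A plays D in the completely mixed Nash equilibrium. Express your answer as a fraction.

3/10

Let x be the probability that Nation A plays U. In a completely mixed equilibrium, Nation B must be indifferent between L and R.
Nation B's expected payoff from L is 3x + 6(1−x); from R it is 9x − 8(1−x).
Setting these equal: −3x + 6 = 17x − 8, so x = 7/10.
Therefore Nation A plays D with probability 1 − 7/10 = 3/10.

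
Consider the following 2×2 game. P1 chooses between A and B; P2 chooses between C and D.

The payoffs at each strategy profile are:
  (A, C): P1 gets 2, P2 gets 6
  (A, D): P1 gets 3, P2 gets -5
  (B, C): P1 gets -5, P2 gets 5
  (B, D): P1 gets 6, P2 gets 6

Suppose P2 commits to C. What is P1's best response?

Against C, P1 earns 2 from A and -5 from B.
So A is the best response.

A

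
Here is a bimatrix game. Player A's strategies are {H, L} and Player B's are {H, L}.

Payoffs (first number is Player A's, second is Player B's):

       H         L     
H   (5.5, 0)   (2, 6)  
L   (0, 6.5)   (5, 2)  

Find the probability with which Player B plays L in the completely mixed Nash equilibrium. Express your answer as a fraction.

11/17

Let y be the probability that Player B plays H. In a completely mixed equilibrium, Player A must be indifferent between H and L.
Player A's expected payoff from H is 5.5y + 2(1−y); from L it is 5(1−y).
Setting these equal: 3.5y + 2 = −5y + 5, so y = 6/17.
Therefore Player B plays L with probability 1 − 6/17 = 11/17.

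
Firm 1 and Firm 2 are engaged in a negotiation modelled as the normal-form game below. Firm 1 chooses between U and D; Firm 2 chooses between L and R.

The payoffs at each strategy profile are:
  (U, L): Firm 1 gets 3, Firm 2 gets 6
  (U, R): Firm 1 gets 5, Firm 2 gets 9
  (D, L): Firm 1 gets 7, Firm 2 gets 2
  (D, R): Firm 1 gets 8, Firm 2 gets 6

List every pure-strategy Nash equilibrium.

(D, R)

(U, L): Firm 1 prefers D (7 > 3); Firm 2 prefers R (9 > 6) — not an equilibrium.
(U, R): Firm 1 prefers D (8 > 5) — not an equilibrium.
(D, L): Firm 2 prefers R (6 > 2) — not an equilibrium.
(D, R): Firm 1 gets 8 ≥ 5 from U, and Firm 2 gets 6 ≥ 2 from L — Nash equilibrium.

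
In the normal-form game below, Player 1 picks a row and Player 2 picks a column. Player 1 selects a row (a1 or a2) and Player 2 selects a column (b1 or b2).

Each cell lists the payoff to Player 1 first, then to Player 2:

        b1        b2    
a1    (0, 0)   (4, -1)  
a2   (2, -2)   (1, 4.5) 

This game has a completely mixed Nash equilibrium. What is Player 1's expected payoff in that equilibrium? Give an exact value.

First find q, the probability Player 2 plays b1, from Player 1's indifference between a1 and a2: 4(1−q) = 2q + (1−q), giving q = 3/5.
Since Player 1 is indifferent in equilibrium, Player 1's expected payoff equals the payoff from either row against (3/5, 2/5). Using a1: 4(2/5) = 8/5.

8/5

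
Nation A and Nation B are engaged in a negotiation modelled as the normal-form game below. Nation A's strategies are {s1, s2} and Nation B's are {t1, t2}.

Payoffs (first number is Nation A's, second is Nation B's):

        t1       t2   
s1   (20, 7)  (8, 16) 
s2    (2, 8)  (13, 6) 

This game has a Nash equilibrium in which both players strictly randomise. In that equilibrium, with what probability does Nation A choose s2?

Let x be the probability that Nation A plays s1. In a completely mixed equilibrium, Nation B must be indifferent between t1 and t2.
Nation B's expected payoff from t1 is 7x + 8(1−x); from t2 it is 16x + 6(1−x).
Setting these equal: −x + 8 = 10x + 6, so x = 2/11.
Therefore Nation A plays s2 with probability 1 − 2/11 = 9/11.

9/11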